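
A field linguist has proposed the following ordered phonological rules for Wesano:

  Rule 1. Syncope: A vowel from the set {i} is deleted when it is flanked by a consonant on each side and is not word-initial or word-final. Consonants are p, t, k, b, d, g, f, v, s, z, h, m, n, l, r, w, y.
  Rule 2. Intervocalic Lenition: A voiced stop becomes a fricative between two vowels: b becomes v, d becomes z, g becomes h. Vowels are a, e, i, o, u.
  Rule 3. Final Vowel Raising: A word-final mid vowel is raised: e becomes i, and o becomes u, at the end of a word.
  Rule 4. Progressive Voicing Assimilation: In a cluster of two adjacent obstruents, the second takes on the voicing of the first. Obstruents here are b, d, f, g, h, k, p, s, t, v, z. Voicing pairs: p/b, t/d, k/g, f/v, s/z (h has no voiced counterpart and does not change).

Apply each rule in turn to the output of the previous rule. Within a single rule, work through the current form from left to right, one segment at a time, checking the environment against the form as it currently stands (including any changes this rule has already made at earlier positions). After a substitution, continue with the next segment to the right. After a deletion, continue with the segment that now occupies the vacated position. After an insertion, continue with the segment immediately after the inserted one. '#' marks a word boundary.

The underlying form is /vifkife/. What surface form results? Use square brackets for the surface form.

[vvgvi]

Rule 1 Syncope: [vifkife] → [vfkfe]
Rule 2 Intervocalic Lenition: no change — [vfkfe]
Rule 3 Final Vowel Raising: [vfkfe] → [vfkfi]
Rule 4 Progressive Voicing Assimilation: [vfkfi] → [vvgvi]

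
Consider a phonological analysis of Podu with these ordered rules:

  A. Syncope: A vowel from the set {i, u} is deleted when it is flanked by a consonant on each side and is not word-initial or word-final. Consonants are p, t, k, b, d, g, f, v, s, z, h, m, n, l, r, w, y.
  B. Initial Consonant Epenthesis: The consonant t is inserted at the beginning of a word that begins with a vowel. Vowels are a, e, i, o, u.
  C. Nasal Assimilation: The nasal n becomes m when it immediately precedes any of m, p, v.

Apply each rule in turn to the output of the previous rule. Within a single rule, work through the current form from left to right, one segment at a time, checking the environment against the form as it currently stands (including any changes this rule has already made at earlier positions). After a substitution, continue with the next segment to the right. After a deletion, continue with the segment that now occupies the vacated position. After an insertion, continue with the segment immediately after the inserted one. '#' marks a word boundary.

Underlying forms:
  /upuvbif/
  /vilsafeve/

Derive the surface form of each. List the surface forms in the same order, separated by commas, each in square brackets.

/upuvbif/:
  A Syncope: [upuvbif] → [upvbf]
  B Initial Consonant Epenthesis: [upvbf] → [tupvbf]
  C Nasal Assimilation: no change — [tupvbf]
/vilsafeve/:
  A Syncope: [vilsafeve] → [vlsafeve]
  B Initial Consonant Epenthesis: no change — [vlsafeve]
  C Nasal Assimilation: no change — [vlsafeve]

[tupvbf], [vlsafeve]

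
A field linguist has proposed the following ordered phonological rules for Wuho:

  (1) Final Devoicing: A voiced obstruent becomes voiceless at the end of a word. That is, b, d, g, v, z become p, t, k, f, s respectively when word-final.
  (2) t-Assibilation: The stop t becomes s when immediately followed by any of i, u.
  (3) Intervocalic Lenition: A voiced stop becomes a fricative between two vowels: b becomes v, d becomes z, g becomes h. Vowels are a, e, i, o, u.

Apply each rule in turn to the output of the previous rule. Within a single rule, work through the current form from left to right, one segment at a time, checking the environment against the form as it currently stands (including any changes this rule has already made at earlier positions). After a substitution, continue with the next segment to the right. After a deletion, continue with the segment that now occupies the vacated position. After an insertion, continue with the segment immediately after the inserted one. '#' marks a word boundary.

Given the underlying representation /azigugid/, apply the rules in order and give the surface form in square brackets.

[azihuhit]

(1) Final Devoicing: [azigugid] → [azigugit]
(2) t-Assibilation: no change — [azigugit]
(3) Intervocalic Lenition: [azigugit] → [azihuhit]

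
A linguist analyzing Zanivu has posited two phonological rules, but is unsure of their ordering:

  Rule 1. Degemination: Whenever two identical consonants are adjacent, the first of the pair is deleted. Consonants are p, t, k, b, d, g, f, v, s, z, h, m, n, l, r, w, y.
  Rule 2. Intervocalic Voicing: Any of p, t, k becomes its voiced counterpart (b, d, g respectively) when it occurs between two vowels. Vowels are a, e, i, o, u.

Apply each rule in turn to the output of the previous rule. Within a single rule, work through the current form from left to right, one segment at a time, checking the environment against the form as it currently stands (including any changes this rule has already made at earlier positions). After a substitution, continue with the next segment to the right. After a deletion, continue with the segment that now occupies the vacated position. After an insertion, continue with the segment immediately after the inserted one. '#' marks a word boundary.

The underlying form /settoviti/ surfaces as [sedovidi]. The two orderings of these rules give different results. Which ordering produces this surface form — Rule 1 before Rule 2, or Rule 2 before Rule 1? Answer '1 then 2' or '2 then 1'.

1 then 2

Order 1 then 2:
  1 Degemination: [settoviti] → [setoviti]
  2 Intervocalic Voicing: [setoviti] → [sedovidi]
  result: [sedovidi]
Order 2 then 1:
  2 Intervocalic Voicing: [settoviti] → [settovidi]
  1 Degemination: [settovidi] → [setovidi]
  result: [setovidi]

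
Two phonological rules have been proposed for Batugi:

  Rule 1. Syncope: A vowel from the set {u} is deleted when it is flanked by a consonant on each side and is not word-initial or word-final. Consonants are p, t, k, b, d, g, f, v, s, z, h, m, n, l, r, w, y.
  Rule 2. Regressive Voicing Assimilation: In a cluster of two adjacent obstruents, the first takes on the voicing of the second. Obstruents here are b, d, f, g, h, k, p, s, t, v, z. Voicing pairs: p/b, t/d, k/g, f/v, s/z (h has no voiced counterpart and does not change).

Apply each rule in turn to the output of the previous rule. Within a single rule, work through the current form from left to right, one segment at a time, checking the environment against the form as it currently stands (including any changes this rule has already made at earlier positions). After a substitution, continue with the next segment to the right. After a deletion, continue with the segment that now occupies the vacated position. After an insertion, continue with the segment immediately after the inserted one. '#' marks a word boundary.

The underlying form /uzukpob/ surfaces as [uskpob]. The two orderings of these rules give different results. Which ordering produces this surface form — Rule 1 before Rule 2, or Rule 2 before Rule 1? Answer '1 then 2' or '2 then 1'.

1 then 2

Order 1 then 2:
  1 Syncope: [uzukpob] → [uzkpob]
  2 Regressive Voicing Assimilation: [uzkpob] → [uskpob]
  result: [uskpob]
Order 2 then 1:
  2 Regressive Voicing Assimilation: no change — [uzukpob]
  1 Syncope: [uzukpob] → [uzkpob]
  result: [uzkpob]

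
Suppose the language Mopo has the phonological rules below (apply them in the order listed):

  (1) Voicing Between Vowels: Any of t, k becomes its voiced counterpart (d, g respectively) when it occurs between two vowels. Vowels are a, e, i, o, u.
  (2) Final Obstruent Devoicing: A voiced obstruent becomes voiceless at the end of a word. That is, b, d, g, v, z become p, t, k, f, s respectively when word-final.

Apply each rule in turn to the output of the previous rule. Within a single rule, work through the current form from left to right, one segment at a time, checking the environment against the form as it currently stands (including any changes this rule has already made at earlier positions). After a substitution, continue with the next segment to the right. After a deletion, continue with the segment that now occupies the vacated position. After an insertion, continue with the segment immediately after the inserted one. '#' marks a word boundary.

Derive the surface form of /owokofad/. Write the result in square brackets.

[owogofat]

(1) Voicing Between Vowels: [owokofad] → [owogofad]
(2) Final Obstruent Devoicing: [owogofad] → [owogofat]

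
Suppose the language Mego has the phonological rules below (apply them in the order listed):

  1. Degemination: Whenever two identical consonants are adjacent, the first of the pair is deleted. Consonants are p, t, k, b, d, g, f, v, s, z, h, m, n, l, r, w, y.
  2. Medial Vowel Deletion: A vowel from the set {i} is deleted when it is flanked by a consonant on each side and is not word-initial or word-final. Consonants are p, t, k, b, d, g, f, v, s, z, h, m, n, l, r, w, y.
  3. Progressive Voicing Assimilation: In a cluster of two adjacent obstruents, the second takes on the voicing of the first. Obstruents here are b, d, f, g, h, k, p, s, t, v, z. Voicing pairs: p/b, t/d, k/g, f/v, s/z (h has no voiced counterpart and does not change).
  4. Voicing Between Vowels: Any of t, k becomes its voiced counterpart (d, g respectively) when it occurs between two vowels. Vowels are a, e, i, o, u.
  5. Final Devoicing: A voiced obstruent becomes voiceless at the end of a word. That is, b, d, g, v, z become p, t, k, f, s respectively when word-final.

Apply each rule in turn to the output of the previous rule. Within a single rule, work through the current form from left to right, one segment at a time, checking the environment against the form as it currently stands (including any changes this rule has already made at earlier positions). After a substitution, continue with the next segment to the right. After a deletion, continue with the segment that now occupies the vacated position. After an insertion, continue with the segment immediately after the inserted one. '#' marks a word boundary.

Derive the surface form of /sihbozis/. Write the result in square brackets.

[shpozs]

1 Degemination: no change — [sihbozis]
2 Medial Vowel Deletion: [sihbozis] → [shbozs]
3 Progressive Voicing Assimilation: [shbozs] → [shpozz]
4 Voicing Between Vowels: no change — [shpozz]
5 Final Devoicing: [shpozz] → [shpozs]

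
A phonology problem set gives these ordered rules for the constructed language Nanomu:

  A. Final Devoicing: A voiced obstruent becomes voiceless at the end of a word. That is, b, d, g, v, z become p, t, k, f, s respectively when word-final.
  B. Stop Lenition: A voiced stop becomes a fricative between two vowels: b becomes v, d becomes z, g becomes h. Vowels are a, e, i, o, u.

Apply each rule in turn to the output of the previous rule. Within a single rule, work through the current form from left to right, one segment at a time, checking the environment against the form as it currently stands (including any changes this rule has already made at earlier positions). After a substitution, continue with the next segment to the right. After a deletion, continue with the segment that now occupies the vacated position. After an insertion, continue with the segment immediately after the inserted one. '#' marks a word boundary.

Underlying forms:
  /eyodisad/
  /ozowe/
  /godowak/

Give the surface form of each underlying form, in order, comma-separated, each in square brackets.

/eyodisad/:
  A Final Devoicing: [eyodisad] → [eyodisat]
  B Stop Lenition: [eyodisat] → [eyozisat]
/ozowe/:
  A Final Devoicing: no change — [ozowe]
  B Stop Lenition: no change — [ozowe]
/godowak/:
  A Final Devoicing: no change — [godowak]
  B Stop Lenition: [godowak] → [gozowak]

[eyozisat], [ozowe], [gozowak]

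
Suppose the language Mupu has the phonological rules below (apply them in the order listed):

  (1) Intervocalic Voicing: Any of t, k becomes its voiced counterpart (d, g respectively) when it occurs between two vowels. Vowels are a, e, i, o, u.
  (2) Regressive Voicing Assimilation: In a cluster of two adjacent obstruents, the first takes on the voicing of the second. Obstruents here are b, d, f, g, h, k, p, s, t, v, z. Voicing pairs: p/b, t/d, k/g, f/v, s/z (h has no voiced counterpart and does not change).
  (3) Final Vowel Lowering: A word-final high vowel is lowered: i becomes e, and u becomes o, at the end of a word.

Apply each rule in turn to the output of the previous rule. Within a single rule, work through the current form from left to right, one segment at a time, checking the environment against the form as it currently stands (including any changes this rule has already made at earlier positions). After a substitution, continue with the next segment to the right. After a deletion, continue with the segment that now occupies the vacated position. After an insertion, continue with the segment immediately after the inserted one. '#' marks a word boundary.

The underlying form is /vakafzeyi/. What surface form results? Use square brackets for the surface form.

[vagavzeye]

(1) Intervocalic Voicing: [vakafzeyi] → [vagafzeyi]
(2) Regressive Voicing Assimilation: [vagafzeyi] → [vagavzeyi]
(3) Final Vowel Lowering: [vagavzeyi] → [vagavzeye]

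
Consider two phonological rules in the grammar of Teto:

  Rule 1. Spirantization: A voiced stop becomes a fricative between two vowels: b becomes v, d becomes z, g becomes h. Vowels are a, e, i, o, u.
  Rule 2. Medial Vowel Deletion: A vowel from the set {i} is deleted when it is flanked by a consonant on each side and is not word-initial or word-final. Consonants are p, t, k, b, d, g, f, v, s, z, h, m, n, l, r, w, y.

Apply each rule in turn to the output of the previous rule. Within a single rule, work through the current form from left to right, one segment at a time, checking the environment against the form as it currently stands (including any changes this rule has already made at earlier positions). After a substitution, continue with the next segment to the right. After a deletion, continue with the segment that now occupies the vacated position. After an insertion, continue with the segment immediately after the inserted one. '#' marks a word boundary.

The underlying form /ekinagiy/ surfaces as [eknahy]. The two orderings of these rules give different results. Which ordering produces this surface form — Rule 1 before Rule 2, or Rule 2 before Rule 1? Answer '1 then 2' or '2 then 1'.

Order 1 then 2:
  1 Spirantization: [ekinagiy] → [ekinahiy]
  2 Medial Vowel Deletion: [ekinahiy] → [eknahy]
  result: [eknahy]
Order 2 then 1:
  2 Medial Vowel Deletion: [ekinagiy] → [eknagy]
  1 Spirantization: no change — [eknagy]
  result: [eknagy]

1 then 2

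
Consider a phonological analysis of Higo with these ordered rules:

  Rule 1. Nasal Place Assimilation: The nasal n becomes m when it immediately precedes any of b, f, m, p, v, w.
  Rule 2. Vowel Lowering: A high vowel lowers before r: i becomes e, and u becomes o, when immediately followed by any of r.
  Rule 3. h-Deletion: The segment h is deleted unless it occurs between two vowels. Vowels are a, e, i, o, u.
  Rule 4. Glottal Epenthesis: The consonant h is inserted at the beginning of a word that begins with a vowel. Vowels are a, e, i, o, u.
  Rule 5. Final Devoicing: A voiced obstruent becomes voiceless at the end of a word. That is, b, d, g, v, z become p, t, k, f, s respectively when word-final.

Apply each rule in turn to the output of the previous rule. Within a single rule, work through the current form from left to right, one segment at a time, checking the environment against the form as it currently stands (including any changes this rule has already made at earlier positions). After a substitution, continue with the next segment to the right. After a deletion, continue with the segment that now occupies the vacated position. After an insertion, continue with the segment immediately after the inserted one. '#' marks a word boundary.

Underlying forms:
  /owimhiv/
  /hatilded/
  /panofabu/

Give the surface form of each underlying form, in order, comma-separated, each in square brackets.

/owimhiv/:
  Rule 1 Nasal Place Assimilation: no change — [owimhiv]
  Rule 2 Vowel Lowering: no change — [owimhiv]
  Rule 3 h-Deletion: [owimhiv] → [owimiv]
  Rule 4 Glottal Epenthesis: [owimiv] → [howimiv]
  Rule 5 Final Devoicing: [howimiv] → [howimif]
/hatilded/:
  Rule 1 Nasal Place Assimilation: no change — [hatilded]
  Rule 2 Vowel Lowering: no change — [hatilded]
  Rule 3 h-Deletion: [hatilded] → [atilded]
  Rule 4 Glottal Epenthesis: [atilded] → [hatilded]
  Rule 5 Final Devoicing: [hatilded] → [hatildet]
/panofabu/:
  Rule 1 Nasal Place Assimilation: no change — [panofabu]
  Rule 2 Vowel Lowering: no change — [panofabu]
  Rule 3 h-Deletion: no change — [panofabu]
  Rule 4 Glottal Epenthesis: no change — [panofabu]
  Rule 5 Final Devoicing: no change — [panofabu]

[howimif], [hatildet], [panofabu]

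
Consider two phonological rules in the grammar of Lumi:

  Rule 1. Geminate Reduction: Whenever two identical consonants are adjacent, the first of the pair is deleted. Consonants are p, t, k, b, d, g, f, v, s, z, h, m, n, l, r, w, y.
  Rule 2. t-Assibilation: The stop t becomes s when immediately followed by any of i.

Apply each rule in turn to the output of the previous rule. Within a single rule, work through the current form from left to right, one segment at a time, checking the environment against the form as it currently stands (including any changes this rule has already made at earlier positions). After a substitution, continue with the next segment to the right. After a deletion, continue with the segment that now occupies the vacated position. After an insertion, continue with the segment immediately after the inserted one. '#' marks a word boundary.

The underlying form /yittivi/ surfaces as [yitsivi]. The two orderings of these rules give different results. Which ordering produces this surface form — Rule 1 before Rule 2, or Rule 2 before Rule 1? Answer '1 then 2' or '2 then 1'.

2 then 1

Order 1 then 2:
  1 Geminate Reduction: [yittivi] → [yitivi]
  2 t-Assibilation: [yitivi] → [yisivi]
  result: [yisivi]
Order 2 then 1:
  2 t-Assibilation: [yittivi] → [yitsivi]
  1 Geminate Reduction: no change — [yitsivi]
  result: [yitsivi]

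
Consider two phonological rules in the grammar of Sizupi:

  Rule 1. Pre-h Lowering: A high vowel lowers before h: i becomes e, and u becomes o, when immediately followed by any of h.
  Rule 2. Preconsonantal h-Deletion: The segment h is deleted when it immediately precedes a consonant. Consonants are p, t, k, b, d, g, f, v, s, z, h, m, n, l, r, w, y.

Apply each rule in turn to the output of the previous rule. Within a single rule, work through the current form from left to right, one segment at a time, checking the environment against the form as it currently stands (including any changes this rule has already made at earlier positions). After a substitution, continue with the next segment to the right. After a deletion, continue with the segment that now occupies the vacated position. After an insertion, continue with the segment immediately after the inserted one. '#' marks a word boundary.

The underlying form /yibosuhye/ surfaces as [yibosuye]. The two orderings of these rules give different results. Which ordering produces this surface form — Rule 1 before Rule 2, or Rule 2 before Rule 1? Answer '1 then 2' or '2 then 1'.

Order 1 then 2:
  1 Pre-h Lowering: [yibosuhye] → [yibosohye]
  2 Preconsonantal h-Deletion: [yibosohye] → [yibosoye]
  result: [yibosoye]
Order 2 then 1:
  2 Preconsonantal h-Deletion: [yibosuhye] → [yibosuye]
  1 Pre-h Lowering: no change — [yibosuye]
  result: [yibosuye]

2 then 1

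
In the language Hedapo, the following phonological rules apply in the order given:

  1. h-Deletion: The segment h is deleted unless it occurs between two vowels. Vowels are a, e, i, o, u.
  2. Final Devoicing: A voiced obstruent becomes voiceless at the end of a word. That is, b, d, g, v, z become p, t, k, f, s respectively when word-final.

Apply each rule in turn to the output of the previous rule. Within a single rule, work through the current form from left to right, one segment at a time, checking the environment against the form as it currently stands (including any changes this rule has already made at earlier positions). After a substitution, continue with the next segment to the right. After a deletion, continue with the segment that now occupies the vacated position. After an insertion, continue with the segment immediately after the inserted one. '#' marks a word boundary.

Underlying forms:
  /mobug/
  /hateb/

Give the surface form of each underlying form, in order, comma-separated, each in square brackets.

/mobug/:
  1 h-Deletion: no change — [mobug]
  2 Final Devoicing: [mobug] → [mobuk]
/hateb/:
  1 h-Deletion: [hateb] → [ateb]
  2 Final Devoicing: [ateb] → [atep]

[mobuk], [atep]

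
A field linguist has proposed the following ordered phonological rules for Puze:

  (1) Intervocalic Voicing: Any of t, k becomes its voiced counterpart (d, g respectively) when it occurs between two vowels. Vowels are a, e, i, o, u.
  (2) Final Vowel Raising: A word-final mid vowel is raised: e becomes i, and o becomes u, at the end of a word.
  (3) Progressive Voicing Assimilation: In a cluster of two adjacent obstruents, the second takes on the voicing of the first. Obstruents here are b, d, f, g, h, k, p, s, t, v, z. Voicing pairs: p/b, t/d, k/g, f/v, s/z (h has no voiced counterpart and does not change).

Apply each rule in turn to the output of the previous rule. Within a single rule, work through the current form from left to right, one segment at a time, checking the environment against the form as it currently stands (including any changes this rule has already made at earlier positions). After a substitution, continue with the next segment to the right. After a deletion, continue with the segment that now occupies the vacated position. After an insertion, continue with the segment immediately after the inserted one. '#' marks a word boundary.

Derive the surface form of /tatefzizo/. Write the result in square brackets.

(1) Intervocalic Voicing: [tatefzizo] → [tadefzizo]
(2) Final Vowel Raising: [tadefzizo] → [tadefzizu]
(3) Progressive Voicing Assimilation: [tadefzizu] → [tadefsizu]

[tadefsizu]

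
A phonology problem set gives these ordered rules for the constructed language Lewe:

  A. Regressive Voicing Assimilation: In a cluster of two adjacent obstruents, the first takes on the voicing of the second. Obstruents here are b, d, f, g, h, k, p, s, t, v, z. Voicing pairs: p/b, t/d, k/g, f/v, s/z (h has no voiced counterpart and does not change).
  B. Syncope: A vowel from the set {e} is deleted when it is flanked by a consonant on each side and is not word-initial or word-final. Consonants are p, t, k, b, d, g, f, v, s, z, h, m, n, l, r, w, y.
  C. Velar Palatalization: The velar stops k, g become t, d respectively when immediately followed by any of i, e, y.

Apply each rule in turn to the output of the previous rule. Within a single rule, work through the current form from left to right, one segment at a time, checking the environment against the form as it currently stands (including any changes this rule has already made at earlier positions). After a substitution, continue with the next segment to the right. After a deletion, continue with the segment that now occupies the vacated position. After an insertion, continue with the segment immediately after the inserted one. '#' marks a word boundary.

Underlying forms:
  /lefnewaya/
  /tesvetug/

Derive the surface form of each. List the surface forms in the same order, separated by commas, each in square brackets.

/lefnewaya/:
  A Regressive Voicing Assimilation: no change — [lefnewaya]
  B Syncope: [lefnewaya] → [lfnwaya]
  C Velar Palatalization: no change — [lfnwaya]
/tesvetug/:
  A Regressive Voicing Assimilation: [tesvetug] → [tezvetug]
  B Syncope: [tezvetug] → [tzvtug]
  C Velar Palatalization: no change — [tzvtug]

[lfnwaya], [tzvtug]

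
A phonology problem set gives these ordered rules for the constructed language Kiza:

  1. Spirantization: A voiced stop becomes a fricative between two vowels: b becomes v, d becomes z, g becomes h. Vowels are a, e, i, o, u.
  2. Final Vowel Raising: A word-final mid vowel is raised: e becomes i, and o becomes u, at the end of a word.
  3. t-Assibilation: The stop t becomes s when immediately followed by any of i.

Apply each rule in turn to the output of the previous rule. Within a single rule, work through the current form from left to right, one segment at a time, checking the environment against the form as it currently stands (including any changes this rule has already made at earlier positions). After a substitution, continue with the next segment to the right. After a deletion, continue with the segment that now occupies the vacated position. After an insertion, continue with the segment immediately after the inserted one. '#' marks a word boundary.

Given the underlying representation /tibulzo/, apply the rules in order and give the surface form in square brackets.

[sivulzu]

1 Spirantization: [tibulzo] → [tivulzo]
2 Final Vowel Raising: [tivulzo] → [tivulzu]
3 t-Assibilation: [tivulzu] → [sivulzu]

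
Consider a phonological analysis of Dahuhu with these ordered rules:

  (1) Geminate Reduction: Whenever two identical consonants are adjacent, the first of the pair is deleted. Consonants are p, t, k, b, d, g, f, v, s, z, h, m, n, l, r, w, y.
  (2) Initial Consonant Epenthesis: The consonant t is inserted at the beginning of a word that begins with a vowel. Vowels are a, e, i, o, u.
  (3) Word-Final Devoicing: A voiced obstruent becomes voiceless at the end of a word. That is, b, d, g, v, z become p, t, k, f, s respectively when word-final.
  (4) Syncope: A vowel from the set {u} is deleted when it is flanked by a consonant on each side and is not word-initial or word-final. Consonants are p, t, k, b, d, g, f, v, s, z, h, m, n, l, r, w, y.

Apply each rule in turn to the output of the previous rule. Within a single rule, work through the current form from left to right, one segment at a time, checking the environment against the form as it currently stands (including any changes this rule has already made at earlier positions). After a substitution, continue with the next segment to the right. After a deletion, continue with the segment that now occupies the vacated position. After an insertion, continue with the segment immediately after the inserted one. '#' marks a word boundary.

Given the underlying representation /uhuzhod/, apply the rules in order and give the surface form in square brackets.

[thzhot]

(1) Geminate Reduction: no change — [uhuzhod]
(2) Initial Consonant Epenthesis: [uhuzhod] → [tuhuzhod]
(3) Word-Final Devoicing: [tuhuzhod] → [tuhuzhot]
(4) Syncope: [tuhuzhot] → [thzhot]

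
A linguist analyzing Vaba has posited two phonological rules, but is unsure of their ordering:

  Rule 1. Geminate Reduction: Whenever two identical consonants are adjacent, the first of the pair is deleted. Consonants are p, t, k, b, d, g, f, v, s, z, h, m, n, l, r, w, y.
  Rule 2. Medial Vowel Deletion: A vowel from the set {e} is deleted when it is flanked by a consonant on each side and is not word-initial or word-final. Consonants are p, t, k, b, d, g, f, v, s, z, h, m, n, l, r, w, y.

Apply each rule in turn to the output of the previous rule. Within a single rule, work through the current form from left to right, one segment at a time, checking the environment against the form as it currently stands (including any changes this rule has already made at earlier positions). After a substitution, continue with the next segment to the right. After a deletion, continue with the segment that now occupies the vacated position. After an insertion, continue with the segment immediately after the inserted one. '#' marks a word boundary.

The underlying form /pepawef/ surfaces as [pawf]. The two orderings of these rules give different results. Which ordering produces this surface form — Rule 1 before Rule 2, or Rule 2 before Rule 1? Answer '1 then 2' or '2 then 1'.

Order 1 then 2:
  1 Geminate Reduction: no change — [pepawef]
  2 Medial Vowel Deletion: [pepawef] → [ppawf]
  result: [ppawf]
Order 2 then 1:
  2 Medial Vowel Deletion: [pepawef] → [ppawf]
  1 Geminate Reduction: [ppawf] → [pawf]
  result: [pawf]

2 then 1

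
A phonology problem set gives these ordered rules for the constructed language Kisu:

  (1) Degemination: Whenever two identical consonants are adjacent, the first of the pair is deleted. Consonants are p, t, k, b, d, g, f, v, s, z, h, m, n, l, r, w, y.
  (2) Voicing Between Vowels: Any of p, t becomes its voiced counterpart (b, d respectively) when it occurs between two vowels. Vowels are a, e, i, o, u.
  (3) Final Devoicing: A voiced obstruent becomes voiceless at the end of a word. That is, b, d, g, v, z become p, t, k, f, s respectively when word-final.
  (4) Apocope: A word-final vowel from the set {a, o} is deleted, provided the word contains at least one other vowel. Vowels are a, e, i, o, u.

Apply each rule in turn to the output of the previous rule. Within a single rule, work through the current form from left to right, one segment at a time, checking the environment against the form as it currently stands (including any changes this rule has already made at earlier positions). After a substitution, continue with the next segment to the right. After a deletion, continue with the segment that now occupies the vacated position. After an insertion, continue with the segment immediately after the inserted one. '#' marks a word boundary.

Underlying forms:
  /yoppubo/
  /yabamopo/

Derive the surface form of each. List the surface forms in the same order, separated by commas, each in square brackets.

/yoppubo/:
  (1) Degemination: [yoppubo] → [yopubo]
  (2) Voicing Between Vowels: [yopubo] → [yobubo]
  (3) Final Devoicing: no change — [yobubo]
  (4) Apocope: [yobubo] → [yobub]
/yabamopo/:
  (1) Degemination: no change — [yabamopo]
  (2) Voicing Between Vowels: [yabamopo] → [yabamobo]
  (3) Final Devoicing: no change — [yabamobo]
  (4) Apocope: [yabamobo] → [yabamob]

[yobub], [yabamob]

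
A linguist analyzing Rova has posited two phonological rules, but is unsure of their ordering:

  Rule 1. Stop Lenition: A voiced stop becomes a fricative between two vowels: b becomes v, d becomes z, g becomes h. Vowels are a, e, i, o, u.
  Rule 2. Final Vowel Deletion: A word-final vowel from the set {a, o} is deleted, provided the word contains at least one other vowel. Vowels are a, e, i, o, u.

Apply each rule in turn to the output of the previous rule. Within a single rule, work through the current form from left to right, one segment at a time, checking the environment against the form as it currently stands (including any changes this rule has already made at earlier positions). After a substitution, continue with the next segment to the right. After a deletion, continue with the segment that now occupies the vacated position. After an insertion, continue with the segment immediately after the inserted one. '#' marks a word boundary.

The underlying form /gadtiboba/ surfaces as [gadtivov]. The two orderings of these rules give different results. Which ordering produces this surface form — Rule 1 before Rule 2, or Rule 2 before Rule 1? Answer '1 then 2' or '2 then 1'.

Order 1 then 2:
  1 Stop Lenition: [gadtiboba] → [gadtivova]
  2 Final Vowel Deletion: [gadtivova] → [gadtivov]
  result: [gadtivov]
Order 2 then 1:
  2 Final Vowel Deletion: [gadtiboba] → [gadtibob]
  1 Stop Lenition: [gadtibob] → [gadtivob]
  result: [gadtivob]

1 then 2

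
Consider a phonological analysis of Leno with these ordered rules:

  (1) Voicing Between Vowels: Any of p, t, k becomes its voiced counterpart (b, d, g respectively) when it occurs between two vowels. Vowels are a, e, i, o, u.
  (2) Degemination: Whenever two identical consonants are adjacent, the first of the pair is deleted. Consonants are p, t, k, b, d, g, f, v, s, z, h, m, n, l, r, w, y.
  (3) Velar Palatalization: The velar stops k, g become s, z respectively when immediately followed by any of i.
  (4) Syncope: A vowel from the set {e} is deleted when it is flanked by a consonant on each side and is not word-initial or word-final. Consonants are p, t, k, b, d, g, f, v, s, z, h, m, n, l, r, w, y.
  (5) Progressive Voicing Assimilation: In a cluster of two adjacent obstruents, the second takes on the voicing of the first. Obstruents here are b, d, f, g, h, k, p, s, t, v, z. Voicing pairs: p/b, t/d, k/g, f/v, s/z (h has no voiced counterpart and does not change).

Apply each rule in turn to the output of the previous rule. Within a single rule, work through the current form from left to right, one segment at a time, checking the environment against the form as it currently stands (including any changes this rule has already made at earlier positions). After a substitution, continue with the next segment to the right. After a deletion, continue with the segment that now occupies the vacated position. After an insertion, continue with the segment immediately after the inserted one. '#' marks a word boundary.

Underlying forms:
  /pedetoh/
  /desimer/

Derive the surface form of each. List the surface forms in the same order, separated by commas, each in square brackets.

[pttoh], [dzimr]

/pedetoh/:
  (1) Voicing Between Vowels: [pedetoh] → [pededoh]
  (2) Degemination: no change — [pededoh]
  (3) Velar Palatalization: no change — [pededoh]
  (4) Syncope: [pededoh] → [pddoh]
  (5) Progressive Voicing Assimilation: [pddoh] → [pttoh]
/desimer/:
  (1) Voicing Between Vowels: no change — [desimer]
  (2) Degemination: no change — [desimer]
  (3) Velar Palatalization: no change — [desimer]
  (4) Syncope: [desimer] → [dsimr]
  (5) Progressive Voicing Assimilation: [dsimr] → [dzimr]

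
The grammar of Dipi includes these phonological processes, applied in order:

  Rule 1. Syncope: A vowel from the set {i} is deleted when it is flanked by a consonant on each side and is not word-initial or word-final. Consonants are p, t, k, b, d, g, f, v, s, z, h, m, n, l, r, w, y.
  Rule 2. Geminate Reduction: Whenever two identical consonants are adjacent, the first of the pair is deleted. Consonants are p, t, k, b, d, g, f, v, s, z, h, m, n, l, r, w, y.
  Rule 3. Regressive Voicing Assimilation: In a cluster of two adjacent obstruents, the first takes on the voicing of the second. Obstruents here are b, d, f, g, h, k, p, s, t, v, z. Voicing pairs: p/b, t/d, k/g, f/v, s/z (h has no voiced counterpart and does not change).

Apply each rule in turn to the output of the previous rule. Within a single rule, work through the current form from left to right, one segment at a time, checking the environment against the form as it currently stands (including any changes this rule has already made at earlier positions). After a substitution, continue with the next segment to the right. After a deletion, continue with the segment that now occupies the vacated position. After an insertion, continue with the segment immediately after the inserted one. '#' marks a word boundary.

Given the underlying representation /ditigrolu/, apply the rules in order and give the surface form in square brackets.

[tdgrolu]

Rule 1 Syncope: [ditigrolu] → [dtgrolu]
Rule 2 Geminate Reduction: no change — [dtgrolu]
Rule 3 Regressive Voicing Assimilation: [dtgrolu] → [tdgrolu]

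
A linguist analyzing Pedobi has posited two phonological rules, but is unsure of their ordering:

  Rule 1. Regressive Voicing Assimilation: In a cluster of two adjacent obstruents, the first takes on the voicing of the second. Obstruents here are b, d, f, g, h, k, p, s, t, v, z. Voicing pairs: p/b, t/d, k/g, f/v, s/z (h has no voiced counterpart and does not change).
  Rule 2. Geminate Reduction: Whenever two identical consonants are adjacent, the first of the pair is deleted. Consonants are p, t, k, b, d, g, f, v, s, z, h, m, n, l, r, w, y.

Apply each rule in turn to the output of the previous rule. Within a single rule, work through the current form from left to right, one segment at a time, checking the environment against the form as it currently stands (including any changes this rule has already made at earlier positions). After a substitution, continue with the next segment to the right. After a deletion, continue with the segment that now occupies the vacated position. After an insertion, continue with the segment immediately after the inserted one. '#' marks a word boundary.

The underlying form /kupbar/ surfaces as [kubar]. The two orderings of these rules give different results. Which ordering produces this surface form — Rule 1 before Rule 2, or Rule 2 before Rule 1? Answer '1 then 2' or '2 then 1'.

Order 1 then 2:
  1 Regressive Voicing Assimilation: [kupbar] → [kubbar]
  2 Geminate Reduction: [kubbar] → [kubar]
  result: [kubar]
Order 2 then 1:
  2 Geminate Reduction: no change — [kupbar]
  1 Regressive Voicing Assimilation: [kupbar] → [kubbar]
  result: [kubbar]

1 then 2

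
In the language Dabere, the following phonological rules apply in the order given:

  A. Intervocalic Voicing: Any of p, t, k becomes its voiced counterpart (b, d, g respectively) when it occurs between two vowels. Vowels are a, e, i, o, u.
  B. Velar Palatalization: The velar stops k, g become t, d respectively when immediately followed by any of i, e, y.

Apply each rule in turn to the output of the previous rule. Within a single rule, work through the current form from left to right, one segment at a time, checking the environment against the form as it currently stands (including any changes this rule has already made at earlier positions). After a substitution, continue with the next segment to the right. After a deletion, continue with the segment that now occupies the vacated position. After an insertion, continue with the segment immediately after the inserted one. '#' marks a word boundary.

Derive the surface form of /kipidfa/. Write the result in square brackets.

[tibidfa]

A Intervocalic Voicing: [kipidfa] → [kibidfa]
B Velar Palatalization: [kibidfa] → [tibidfa]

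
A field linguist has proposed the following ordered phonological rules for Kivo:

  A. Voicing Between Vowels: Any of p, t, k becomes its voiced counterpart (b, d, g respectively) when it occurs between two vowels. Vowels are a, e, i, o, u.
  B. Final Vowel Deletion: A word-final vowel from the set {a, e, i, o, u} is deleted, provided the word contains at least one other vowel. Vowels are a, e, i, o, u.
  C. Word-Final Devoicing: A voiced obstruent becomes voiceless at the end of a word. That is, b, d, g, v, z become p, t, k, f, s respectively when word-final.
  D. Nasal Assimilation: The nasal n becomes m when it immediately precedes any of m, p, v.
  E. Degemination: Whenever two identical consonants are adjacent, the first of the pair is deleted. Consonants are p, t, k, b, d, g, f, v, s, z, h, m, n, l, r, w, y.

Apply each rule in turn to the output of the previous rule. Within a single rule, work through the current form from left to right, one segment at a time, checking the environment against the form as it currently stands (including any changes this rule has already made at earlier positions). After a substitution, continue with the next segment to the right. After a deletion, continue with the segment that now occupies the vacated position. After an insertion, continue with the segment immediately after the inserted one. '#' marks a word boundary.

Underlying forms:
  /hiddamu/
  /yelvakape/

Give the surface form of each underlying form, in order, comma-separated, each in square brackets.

/hiddamu/:
  A Voicing Between Vowels: no change — [hiddamu]
  B Final Vowel Deletion: [hiddamu] → [hiddam]
  C Word-Final Devoicing: no change — [hiddam]
  D Nasal Assimilation: no change — [hiddam]
  E Degemination: [hiddam] → [hidam]
/yelvakape/:
  A Voicing Between Vowels: [yelvakape] → [yelvagabe]
  B Final Vowel Deletion: [yelvagabe] → [yelvagab]
  C Word-Final Devoicing: [yelvagab] → [yelvagap]
  D Nasal Assimilation: no change — [yelvagap]
  E Degemination: no change — [yelvagap]

[hidam], [yelvagap]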